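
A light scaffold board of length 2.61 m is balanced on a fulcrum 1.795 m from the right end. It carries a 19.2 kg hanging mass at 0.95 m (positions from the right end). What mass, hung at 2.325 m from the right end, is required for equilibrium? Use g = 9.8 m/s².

m ≈ 30.6 kg

Sum moments about the fulcrum (at 1.795 m from the right end) (the support reaction has zero arm there).
Hanging mass: 19.2 × 9.8 = 188.2 N down at 0.95 m → arm 0.845 m, τ = 188.2 × 0.845 = 159 N·m clockwise.
Net moment of known loads = 159 N·m clockwise.
An unknown mass m at 2.325 m has arm 0.53 m; its moment is m·g·0.53 counterclockwise.
For rotational equilibrium, m × 9.8 × 0.53 = 159, so m = 159 / (9.8 × 0.53) = 30.6 kg.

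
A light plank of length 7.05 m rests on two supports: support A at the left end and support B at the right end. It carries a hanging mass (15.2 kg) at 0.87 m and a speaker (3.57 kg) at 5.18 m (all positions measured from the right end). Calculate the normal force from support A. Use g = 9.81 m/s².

R_A ≈ 44.1 N

About support B:
Hanging mass: 15.2 × 9.81 = 149.1 N down at 0.87 m → arm 0.87 m, τ = 149.1 × 0.87 = 129.7 N·m counterclockwise.
Speaker: 3.57 × 9.81 = 35.02 N down at 5.18 m → arm 5.18 m, τ = 35.02 × 5.18 = 181.4 N·m counterclockwise.
Net load moment about support B = 311.1 N·m counterclockwise.
Reaction R at support A is upward at 7.05 m, arm 7.05 m → moment R × 7.05 clockwise.
For rotational equilibrium, R × 7.05 = 311.1, so R = 44.1 N.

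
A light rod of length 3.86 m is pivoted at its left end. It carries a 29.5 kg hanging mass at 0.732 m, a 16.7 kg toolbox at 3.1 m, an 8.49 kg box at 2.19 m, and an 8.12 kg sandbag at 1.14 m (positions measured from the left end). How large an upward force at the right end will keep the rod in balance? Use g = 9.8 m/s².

Take moments about the left end.
Hanging mass: 29.5 × 9.8 = 289.1 N down at 0.732 m → arm 0.732 m, τ = 289.1 × 0.732 = 211.6 N·m clockwise.
Toolbox: 16.7 × 9.8 = 163.7 N down at 3.1 m → arm 3.1 m, τ = 163.7 × 3.1 = 507.5 N·m clockwise.
Box: 8.49 × 9.8 = 83.2 N down at 2.19 m → arm 2.19 m, τ = 83.2 × 2.19 = 182.2 N·m clockwise.
Sandbag: 8.12 × 9.8 = 79.58 N down at 1.14 m → arm 1.14 m, τ = 79.58 × 1.14 = 90.72 N·m clockwise.
Net moment of the loads = 992 N·m clockwise.
The upward force F acts at the right end, arm 3.86 m, giving F × 3.86 counterclockwise.
For rotational equilibrium, F × 3.86 = 992, so F = 992 / 3.86 = 257 N.

F ≈ 257 N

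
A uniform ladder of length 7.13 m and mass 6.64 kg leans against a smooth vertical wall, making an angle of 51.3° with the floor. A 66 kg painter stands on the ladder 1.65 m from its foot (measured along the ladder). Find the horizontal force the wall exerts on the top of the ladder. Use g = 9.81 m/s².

N_wall ≈ 146 N

Sum moments about the foot of the ladder (the floor normal and friction both act there and drop out).
Ladder weight 6.64×9.81 = 65.14 N acts at 3.565 m along the ladder; its horizontal arm is 3.565·cos51.3° = 2.229 m → τ = 145.2 N·m clockwise.
Painter: 66×9.81 = 647.5 N at 1.65 m → arm 1.032 m → τ = 668.2 N·m clockwise.
Wall normal N acts horizontally at the top; its moment arm is the height L sinθ = 7.13·sin51.3° = 5.564 m, counterclockwise.
Στ = 0 ⇒ N × 5.564 = 813.4 ⇒ N = 146 N.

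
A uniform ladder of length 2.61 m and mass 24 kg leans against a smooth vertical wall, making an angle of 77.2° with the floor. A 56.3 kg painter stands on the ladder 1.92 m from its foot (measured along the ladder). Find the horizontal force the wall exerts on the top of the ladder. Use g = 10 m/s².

Choose the foot of the ladder as the axis so the floor normal and friction both act there and drop out.
Ladder weight 24×10 = 240 N acts at 1.305 m along the ladder; its horizontal arm is 1.305·cos77.2° = 0.2891 m → τ = 69.38 N·m clockwise.
Painter: 56.3×10 = 563 N at 1.92 m → arm 0.4254 m → τ = 239.5 N·m clockwise.
Wall normal N acts horizontally at the top; its moment arm is the height L sinθ = 2.61·sin77.2° = 2.545 m, counterclockwise.
Balancing moments: N × 2.545 = 308.9, giving N = 121 N.

N_wall ≈ 121 N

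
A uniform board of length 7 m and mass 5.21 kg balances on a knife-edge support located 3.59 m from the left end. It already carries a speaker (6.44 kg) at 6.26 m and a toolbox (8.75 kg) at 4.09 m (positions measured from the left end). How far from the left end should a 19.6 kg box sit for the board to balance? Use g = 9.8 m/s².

Choose the knife-edge support (at 3.59 m from the left end) as the axis so the support reaction has zero arm there.
Beam weight: 5.21 × 9.8 = 51.06 N down at 3.5 m → arm 0.09 m, τ = 51.06 × 0.09 = 4.595 N·m counterclockwise.
Speaker: 6.44 × 9.8 = 63.11 N down at 6.26 m → arm 2.67 m, τ = 63.11 × 2.67 = 168.5 N·m clockwise.
Toolbox: 8.75 × 9.8 = 85.75 N down at 4.09 m → arm 0.5 m, τ = 85.75 × 0.5 = 42.88 N·m clockwise.
Net moment of existing loads = 206.8 N·m clockwise.
The box weighs 19.6 × 9.8 = 192.1 N and must supply an equal counterclockwise moment, so its lever arm about the knife-edge support is 206.8 / 192.1 = 1.08 m.
That puts it at 3.59 − 1.08 = 2.51 m from the left end.

x ≈ 2.51 m from the left end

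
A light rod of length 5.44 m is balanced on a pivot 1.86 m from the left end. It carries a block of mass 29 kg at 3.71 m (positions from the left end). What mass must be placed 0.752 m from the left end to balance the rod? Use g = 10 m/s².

m ≈ 48.4 kg

About the pivot (at 1.86 m from the left end):
Block: 29 × 10 = 290 N down at 3.71 m → arm 1.85 m, τ = 290 × 1.85 = 536.5 N·m clockwise.
Net moment of known loads = 536.5 N·m clockwise.
An unknown mass m at 0.752 m has arm 1.108 m; its moment is m·g·1.108 counterclockwise.
For rotational equilibrium, m × 10 × 1.108 = 536.5, so m = 536.5 / (10 × 1.108) = 48.4 kg.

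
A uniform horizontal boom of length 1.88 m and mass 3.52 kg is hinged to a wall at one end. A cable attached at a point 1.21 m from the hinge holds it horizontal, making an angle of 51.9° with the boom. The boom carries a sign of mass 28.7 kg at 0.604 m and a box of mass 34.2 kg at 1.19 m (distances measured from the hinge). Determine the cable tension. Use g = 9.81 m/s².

About the hinge:
Beam weight: 3.52 × 9.81 = 34.53 N down at 0.94 m → arm 0.94 m, τ = 34.53 × 0.94 = 32.46 N·m clockwise.
Sign: 28.7 × 9.81 = 281.5 N down at 0.604 m → arm 0.604 m, τ = 281.5 × 0.604 = 170 N·m clockwise.
Box: 34.2 × 9.81 = 335.5 N down at 1.19 m → arm 1.19 m, τ = 335.5 × 1.19 = 399.2 N·m clockwise.
Total clockwise load moment = 601.7 N·m.
The cable tension T acts at 1.21 m; only its component perpendicular to the boom, T sinθ, produces torque. sin 51.9° = 0.7869.
Στ = 0 ⇒ T × 1.21 × 0.7869 = 601.7 ⇒ T = 601.7 / 0.9521 = 632 N.

T ≈ 632 N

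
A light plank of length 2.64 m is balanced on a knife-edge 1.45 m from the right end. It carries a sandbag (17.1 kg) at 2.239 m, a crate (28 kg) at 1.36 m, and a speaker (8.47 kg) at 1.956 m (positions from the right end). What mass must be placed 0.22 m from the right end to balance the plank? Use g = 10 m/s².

m ≈ 12.4 kg

Taking torques about the knife-edge (at 1.45 m from the right end):
Sandbag: 17.1 × 10 = 171 N down at 2.239 m → arm 0.789 m, τ = 171 × 0.789 = 134.9 N·m counterclockwise.
Crate: 28 × 10 = 280 N down at 1.36 m → arm 0.09 m, τ = 280 × 0.09 = 25.2 N·m clockwise.
Speaker: 8.47 × 10 = 84.7 N down at 1.956 m → arm 0.506 m, τ = 84.7 × 0.506 = 42.86 N·m counterclockwise.
Net moment of known loads = 152.6 N·m counterclockwise.
An unknown mass m at 0.22 m has arm 1.23 m; its moment is m·g·1.23 clockwise.
For rotational equilibrium, m × 10 × 1.23 = 152.6, so m = 152.6 / (10 × 1.23) = 12.4 kg.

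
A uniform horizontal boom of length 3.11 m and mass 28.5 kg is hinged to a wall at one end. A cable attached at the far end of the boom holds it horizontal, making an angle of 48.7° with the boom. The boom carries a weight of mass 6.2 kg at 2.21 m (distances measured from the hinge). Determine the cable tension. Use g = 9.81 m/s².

T ≈ 244 N

Taking torques about the hinge:
Beam weight: 28.5 × 9.81 = 279.6 N down at 1.555 m → arm 1.555 m, τ = 279.6 × 1.555 = 434.8 N·m clockwise.
Weight: 6.2 × 9.81 = 60.82 N down at 2.21 m → arm 2.21 m, τ = 60.82 × 2.21 = 134.4 N·m clockwise.
Total clockwise load moment = 569.2 N·m.
The cable tension T acts at 3.11 m; only its component perpendicular to the boom, T sinθ, produces torque. sin 48.7° = 0.7513.
For rotational equilibrium, T × 3.11 × 0.7513 = 569.2, so T = 569.2 / 2.337 = 244 N.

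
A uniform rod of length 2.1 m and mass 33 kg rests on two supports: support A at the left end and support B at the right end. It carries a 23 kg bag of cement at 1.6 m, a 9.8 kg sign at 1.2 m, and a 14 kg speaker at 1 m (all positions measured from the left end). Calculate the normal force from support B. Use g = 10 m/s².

R_B ≈ 463 N

Choose support A as the axis so its reaction then has zero moment arm.
Beam weight: 33 × 10 = 330 N down at 1.05 m → arm 1.05 m, τ = 330 × 1.05 = 346.5 N·m clockwise.
Bag of cement: 23 × 10 = 230 N down at 1.6 m → arm 1.6 m, τ = 230 × 1.6 = 368 N·m clockwise.
Sign: 9.8 × 10 = 98 N down at 1.2 m → arm 1.2 m, τ = 98 × 1.2 = 117.6 N·m clockwise.
Speaker: 14 × 10 = 140 N down at 1 m → arm 1 m, τ = 140 × 1 = 140 N·m clockwise.
Net load moment about support A = 972.1 N·m clockwise.
Reaction R at support B is upward at 2.1 m, arm 2.1 m → moment R × 2.1 counterclockwise.
Balancing moments: R × 2.1 = 972.1, giving R = 463 N.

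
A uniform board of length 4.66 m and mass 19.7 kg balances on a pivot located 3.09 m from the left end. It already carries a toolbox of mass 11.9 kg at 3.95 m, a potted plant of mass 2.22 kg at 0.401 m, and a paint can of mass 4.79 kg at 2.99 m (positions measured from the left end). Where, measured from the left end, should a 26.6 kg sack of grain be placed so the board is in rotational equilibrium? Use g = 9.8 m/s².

x ≈ 3.51 m from the left end

Take moments about the pivot (at 3.09 m from the left end).
Beam weight: 19.7 × 9.8 = 193.1 N down at 2.33 m → arm 0.76 m, τ = 193.1 × 0.76 = 146.8 N·m counterclockwise.
Toolbox: 11.9 × 9.8 = 116.6 N down at 3.95 m → arm 0.86 m, τ = 116.6 × 0.86 = 100.3 N·m clockwise.
Potted plant: 2.22 × 9.8 = 21.76 N down at 0.401 m → arm 2.689 m, τ = 21.76 × 2.689 = 58.51 N·m counterclockwise.
Paint can: 4.79 × 9.8 = 46.94 N down at 2.99 m → arm 0.1 m, τ = 46.94 × 0.1 = 4.694 N·m counterclockwise.
Net moment of existing loads = 109.7 N·m counterclockwise.
The sack of grain weighs 26.6 × 9.8 = 260.7 N and must supply an equal clockwise moment, so its lever arm about the pivot is 109.7 / 260.7 = 0.421 m.
That puts it at 3.09 + 0.421 = 3.51 m from the left end.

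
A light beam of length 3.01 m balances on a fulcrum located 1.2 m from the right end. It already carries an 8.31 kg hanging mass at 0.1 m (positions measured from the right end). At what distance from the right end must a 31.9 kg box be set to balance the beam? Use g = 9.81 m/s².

x ≈ 1.49 m from the right end

About the fulcrum (at 1.2 m from the right end):
Hanging mass: 8.31 × 9.81 = 81.52 N down at 0.1 m → arm 1.1 m, τ = 81.52 × 1.1 = 89.67 N·m clockwise.
Net moment of existing loads = 89.67 N·m clockwise.
The box weighs 31.9 × 9.81 = 312.9 N and must supply an equal counterclockwise moment, so its lever arm about the fulcrum is 89.67 / 312.9 = 0.287 m.
That puts it at 1.2 + 0.287 = 1.49 m from the right end.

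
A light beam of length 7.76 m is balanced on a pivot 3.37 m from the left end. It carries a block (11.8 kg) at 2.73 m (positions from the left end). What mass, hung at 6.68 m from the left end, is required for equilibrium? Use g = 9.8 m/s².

Sum moments about the pivot (at 3.37 m from the left end) (the support reaction has zero arm there).
Block: 11.8 × 9.8 = 115.6 N down at 2.73 m → arm 0.64 m, τ = 115.6 × 0.64 = 73.98 N·m counterclockwise.
Net moment of known loads = 73.98 N·m counterclockwise.
An unknown mass m at 6.68 m has arm 3.31 m; its moment is m·g·3.31 clockwise.
Balancing moments: m × 9.8 × 3.31 = 73.98, giving m = 73.98 / (9.8 × 3.31) = 2.28 kg.

m ≈ 2.28 kg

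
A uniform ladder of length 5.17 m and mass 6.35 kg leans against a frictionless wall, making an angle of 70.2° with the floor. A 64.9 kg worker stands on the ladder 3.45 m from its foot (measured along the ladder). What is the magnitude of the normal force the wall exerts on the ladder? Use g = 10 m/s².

Choose the foot of the ladder as the axis so the floor normal and friction both act there and drop out.
Ladder weight 6.35×10 = 63.5 N acts at 2.585 m along the ladder; its horizontal arm is 2.585·cos70.2° = 0.8756 m → τ = 55.6 N·m clockwise.
Worker: 64.9×10 = 649 N at 3.45 m → arm 1.169 m → τ = 758.7 N·m clockwise.
Wall normal N acts horizontally at the top; its moment arm is the height L sinθ = 5.17·sin70.2° = 4.864 m, counterclockwise.
Balancing moments: N × 4.864 = 814.3, giving N = 167 N.

N_wall ≈ 167 N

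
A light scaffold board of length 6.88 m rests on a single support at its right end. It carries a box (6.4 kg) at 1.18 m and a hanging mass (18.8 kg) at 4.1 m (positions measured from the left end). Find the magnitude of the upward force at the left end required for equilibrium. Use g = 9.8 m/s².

Sum moments about the right end (the unknown pivot reaction has zero arm there).
Box: 6.4 × 9.8 = 62.72 N down at 1.18 m → arm 5.7 m, τ = 62.72 × 5.7 = 357.5 N·m counterclockwise.
Hanging mass: 18.8 × 9.8 = 184.2 N down at 4.1 m → arm 2.78 m, τ = 184.2 × 2.78 = 512.1 N·m counterclockwise.
Net moment of the loads = 869.6 N·m counterclockwise.
The upward force F acts at the left end, arm 6.88 m, giving F × 6.88 clockwise.
Balancing moments: F × 6.88 = 869.6, giving F = 869.6 / 6.88 = 126 N.

F ≈ 126 N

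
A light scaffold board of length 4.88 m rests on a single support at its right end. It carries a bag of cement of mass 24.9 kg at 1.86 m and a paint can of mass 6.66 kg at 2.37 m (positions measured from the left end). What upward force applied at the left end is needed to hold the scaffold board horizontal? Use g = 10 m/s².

Taking torques about the right end:
Bag of cement: 24.9 × 10 = 249 N down at 1.86 m → arm 3.02 m, τ = 249 × 3.02 = 752 N·m counterclockwise.
Paint can: 6.66 × 10 = 66.6 N down at 2.37 m → arm 2.51 m, τ = 66.6 × 2.51 = 167.2 N·m counterclockwise.
Net moment of the loads = 919.2 N·m counterclockwise.
The upward force F acts at the left end, arm 4.88 m, giving F × 4.88 clockwise.
Balancing moments: F × 4.88 = 919.2, giving F = 919.2 / 4.88 = 188 N.

F ≈ 188 N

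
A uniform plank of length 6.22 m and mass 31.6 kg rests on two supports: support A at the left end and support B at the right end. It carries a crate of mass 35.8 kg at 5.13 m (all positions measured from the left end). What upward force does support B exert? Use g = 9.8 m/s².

Take moments about support A.
Beam weight: 31.6 × 9.8 = 309.7 N down at 3.11 m → arm 3.11 m, τ = 309.7 × 3.11 = 963.2 N·m clockwise.
Crate: 35.8 × 9.8 = 350.8 N down at 5.13 m → arm 5.13 m, τ = 350.8 × 5.13 = 1800 N·m clockwise.
Net load moment about support A = 2763 N·m clockwise.
Reaction R at support B is upward at 6.22 m, arm 6.22 m → moment R × 6.22 counterclockwise.
Balancing moments: R × 6.22 = 2763, giving R = 444 N.

R_B ≈ 444 N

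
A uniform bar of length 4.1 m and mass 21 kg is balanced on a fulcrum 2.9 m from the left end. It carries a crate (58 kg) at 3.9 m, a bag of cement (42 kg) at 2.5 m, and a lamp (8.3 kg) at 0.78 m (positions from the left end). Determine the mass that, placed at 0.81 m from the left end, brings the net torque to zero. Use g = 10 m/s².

Take moments about the fulcrum (at 2.9 m from the left end).
Beam weight: 21 × 10 = 210 N down at 2.05 m → arm 0.85 m, τ = 210 × 0.85 = 178.5 N·m counterclockwise.
Crate: 58 × 10 = 580 N down at 3.9 m → arm 1 m, τ = 580 × 1 = 580 N·m clockwise.
Bag of cement: 42 × 10 = 420 N down at 2.5 m → arm 0.4 m, τ = 420 × 0.4 = 168 N·m counterclockwise.
Lamp: 8.3 × 10 = 83 N down at 0.78 m → arm 2.12 m, τ = 83 × 2.12 = 176 N·m counterclockwise.
Net moment of known loads = 57.5 N·m clockwise.
An unknown mass m at 0.81 m has arm 2.09 m; its moment is m·g·2.09 counterclockwise.
Στ = 0 ⇒ m × 10 × 2.09 = 57.5 ⇒ m = 57.5 / (10 × 2.09) = 2.75 kg.

m ≈ 2.75 kg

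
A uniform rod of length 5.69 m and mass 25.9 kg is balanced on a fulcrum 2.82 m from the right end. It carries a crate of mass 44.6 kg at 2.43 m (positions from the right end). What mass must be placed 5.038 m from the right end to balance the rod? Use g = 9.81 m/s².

Choose the fulcrum (at 2.82 m from the right end) as the axis so the support reaction has zero arm there.
Beam weight: 25.9 × 9.81 = 254.1 N down at 2.845 m → arm 0.025 m, τ = 254.1 × 0.025 = 6.353 N·m counterclockwise.
Crate: 44.6 × 9.81 = 437.5 N down at 2.43 m → arm 0.39 m, τ = 437.5 × 0.39 = 170.6 N·m clockwise.
Net moment of known loads = 164.2 N·m clockwise.
An unknown mass m at 5.038 m has arm 2.218 m; its moment is m·g·2.218 counterclockwise.
Balancing moments: m × 9.81 × 2.218 = 164.2, giving m = 164.2 / (9.81 × 2.218) = 7.55 kg.

m ≈ 7.55 kg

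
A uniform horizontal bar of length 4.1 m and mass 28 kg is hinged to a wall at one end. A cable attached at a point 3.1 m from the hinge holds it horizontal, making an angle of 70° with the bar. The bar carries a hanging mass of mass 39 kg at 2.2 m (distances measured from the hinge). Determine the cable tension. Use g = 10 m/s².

Sum moments about the hinge (the unknown hinge reaction has zero arm there).
Beam weight: 28 × 10 = 280 N down at 2.05 m → arm 2.05 m, τ = 280 × 2.05 = 574 N·m clockwise.
Hanging mass: 39 × 10 = 390 N down at 2.2 m → arm 2.2 m, τ = 390 × 2.2 = 858 N·m clockwise.
Total clockwise load moment = 1432 N·m.
The cable tension T acts at 3.1 m; only its component perpendicular to the bar, T sinθ, produces torque. sin 70° = 0.9397.
For rotational equilibrium, T × 3.1 × 0.9397 = 1432, so T = 1432 / 2.913 = 492 N.

T ≈ 492 N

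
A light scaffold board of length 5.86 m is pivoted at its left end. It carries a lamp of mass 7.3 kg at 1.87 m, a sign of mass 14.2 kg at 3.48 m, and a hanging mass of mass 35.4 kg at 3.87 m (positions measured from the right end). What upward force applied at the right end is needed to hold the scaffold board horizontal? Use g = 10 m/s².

About the left end:
Lamp: 7.3 × 10 = 73 N down at 1.87 m → arm 3.99 m, τ = 73 × 3.99 = 291.3 N·m clockwise.
Sign: 14.2 × 10 = 142 N down at 3.48 m → arm 2.38 m, τ = 142 × 2.38 = 338 N·m clockwise.
Hanging mass: 35.4 × 10 = 354 N down at 3.87 m → arm 1.99 m, τ = 354 × 1.99 = 704.5 N·m clockwise.
Net moment of the loads = 1334 N·m clockwise.
The upward force F acts at the right end, arm 5.86 m, giving F × 5.86 counterclockwise.
Στ = 0 ⇒ F × 5.86 = 1334 ⇒ F = 1334 / 5.86 = 228 N.

F ≈ 228 N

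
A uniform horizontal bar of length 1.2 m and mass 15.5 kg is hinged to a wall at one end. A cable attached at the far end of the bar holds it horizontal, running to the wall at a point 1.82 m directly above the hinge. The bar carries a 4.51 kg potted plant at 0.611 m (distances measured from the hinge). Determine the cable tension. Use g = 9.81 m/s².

T ≈ 118 N

Choose the hinge as the axis so the unknown hinge reaction has zero arm there.
Beam weight: 15.5 × 9.81 = 152.1 N down at 0.6 m → arm 0.6 m, τ = 152.1 × 0.6 = 91.26 N·m clockwise.
Potted plant: 4.51 × 9.81 = 44.24 N down at 0.611 m → arm 0.611 m, τ = 44.24 × 0.611 = 27.03 N·m clockwise.
Total clockwise load moment = 118.3 N·m.
The cable tension T acts at 1.2 m; only its component perpendicular to the bar, T sinθ, produces torque. sinθ = h/√(h²+d²) = 1.82/√(1.82²+1.2²) = 0.8349.
Στ = 0 ⇒ T × 1.2 × 0.8349 = 118.3 ⇒ T = 118.3 / 1.002 = 118 N.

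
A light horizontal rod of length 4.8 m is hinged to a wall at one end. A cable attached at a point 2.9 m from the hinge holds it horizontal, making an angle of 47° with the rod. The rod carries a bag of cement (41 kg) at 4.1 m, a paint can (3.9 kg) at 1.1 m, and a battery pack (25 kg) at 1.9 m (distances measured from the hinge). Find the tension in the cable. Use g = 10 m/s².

Sum moments about the hinge (the unknown hinge reaction has zero arm there).
Bag of cement: 41 × 10 = 410 N down at 4.1 m → arm 4.1 m, τ = 410 × 4.1 = 1681 N·m clockwise.
Paint can: 3.9 × 10 = 39 N down at 1.1 m → arm 1.1 m, τ = 39 × 1.1 = 42.9 N·m clockwise.
Battery pack: 25 × 10 = 250 N down at 1.9 m → arm 1.9 m, τ = 250 × 1.9 = 475 N·m clockwise.
Total clockwise load moment = 2199 N·m.
The cable tension T acts at 2.9 m; only its component perpendicular to the rod, T sinθ, produces torque. sin 47° = 0.7314.
For rotational equilibrium, T × 2.9 × 0.7314 = 2199, so T = 2199 / 2.121 = 1040 N.

T ≈ 1040 N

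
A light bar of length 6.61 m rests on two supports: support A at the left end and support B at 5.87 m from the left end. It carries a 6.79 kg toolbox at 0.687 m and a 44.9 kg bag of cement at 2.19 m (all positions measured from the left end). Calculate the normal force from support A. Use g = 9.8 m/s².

R_A ≈ 335 N

Choose support B as the axis so its reaction then has zero moment arm.
Toolbox: 6.79 × 9.8 = 66.54 N down at 0.687 m → arm 5.183 m, τ = 66.54 × 5.183 = 344.9 N·m counterclockwise.
Bag of cement: 44.9 × 9.8 = 440 N down at 2.19 m → arm 3.68 m, τ = 440 × 3.68 = 1619 N·m counterclockwise.
Net load moment about support B = 1964 N·m counterclockwise.
Reaction R at support A is upward at 0 m, arm 5.87 m → moment R × 5.87 clockwise.
Balancing moments: R × 5.87 = 1964, giving R = 335 N.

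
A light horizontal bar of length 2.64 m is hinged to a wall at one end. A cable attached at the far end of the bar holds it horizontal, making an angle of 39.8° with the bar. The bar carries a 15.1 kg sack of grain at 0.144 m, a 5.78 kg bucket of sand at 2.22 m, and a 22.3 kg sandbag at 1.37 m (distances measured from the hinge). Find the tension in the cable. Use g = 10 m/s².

T ≈ 270 N

Take moments about the hinge.
Sack of grain: 15.1 × 10 = 151 N down at 0.144 m → arm 0.144 m, τ = 151 × 0.144 = 21.74 N·m clockwise.
Bucket of sand: 5.78 × 10 = 57.8 N down at 2.22 m → arm 2.22 m, τ = 57.8 × 2.22 = 128.3 N·m clockwise.
Sandbag: 22.3 × 10 = 223 N down at 1.37 m → arm 1.37 m, τ = 223 × 1.37 = 305.5 N·m clockwise.
Total clockwise load moment = 455.5 N·m.
The cable tension T acts at 2.64 m; only its component perpendicular to the bar, T sinθ, produces torque. sin 39.8° = 0.6401.
For rotational equilibrium, T × 2.64 × 0.6401 = 455.5, so T = 455.5 / 1.69 = 270 N.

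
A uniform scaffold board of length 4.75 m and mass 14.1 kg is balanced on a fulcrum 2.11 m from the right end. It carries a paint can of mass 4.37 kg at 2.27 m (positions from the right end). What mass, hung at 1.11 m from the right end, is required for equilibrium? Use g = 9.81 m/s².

Sum moments about the fulcrum (at 2.11 m from the right end) (the support reaction has zero arm there).
Beam weight: 14.1 × 9.81 = 138.3 N down at 2.375 m → arm 0.265 m, τ = 138.3 × 0.265 = 36.65 N·m counterclockwise.
Paint can: 4.37 × 9.81 = 42.87 N down at 2.27 m → arm 0.16 m, τ = 42.87 × 0.16 = 6.859 N·m counterclockwise.
Net moment of known loads = 43.51 N·m counterclockwise.
An unknown mass m at 1.11 m has arm 1 m; its moment is m·g·1 clockwise.
Στ = 0 ⇒ m × 9.81 × 1 = 43.51 ⇒ m = 43.51 / (9.81 × 1) = 4.44 kg.

m ≈ 4.44 kg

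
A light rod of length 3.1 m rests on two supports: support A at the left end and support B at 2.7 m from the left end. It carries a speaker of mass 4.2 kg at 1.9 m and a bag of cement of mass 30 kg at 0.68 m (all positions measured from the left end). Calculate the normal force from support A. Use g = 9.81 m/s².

R_A ≈ 232 N

Taking torques about support B:
Speaker: 4.2 × 9.81 = 41.2 N down at 1.9 m → arm 0.8 m, τ = 41.2 × 0.8 = 32.96 N·m counterclockwise.
Bag of cement: 30 × 9.81 = 294.3 N down at 0.68 m → arm 2.02 m, τ = 294.3 × 2.02 = 594.5 N·m counterclockwise.
Net load moment about support B = 627.5 N·m counterclockwise.
Reaction R at support A is upward at 0 m, arm 2.7 m → moment R × 2.7 clockwise.
Setting net torque to zero: R × 2.7 = 627.5 → R = 232 N.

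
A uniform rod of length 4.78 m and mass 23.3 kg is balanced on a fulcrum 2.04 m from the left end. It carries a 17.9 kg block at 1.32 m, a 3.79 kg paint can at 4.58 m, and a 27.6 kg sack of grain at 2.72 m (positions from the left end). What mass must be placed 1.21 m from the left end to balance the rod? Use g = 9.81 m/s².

m ≈ 28.5 kg

Choose the fulcrum (at 2.04 m from the left end) as the axis so the support reaction has zero arm there.
Beam weight: 23.3 × 9.81 = 228.6 N down at 2.39 m → arm 0.35 m, τ = 228.6 × 0.35 = 80.01 N·m clockwise.
Block: 17.9 × 9.81 = 175.6 N down at 1.32 m → arm 0.72 m, τ = 175.6 × 0.72 = 126.4 N·m counterclockwise.
Paint can: 3.79 × 9.81 = 37.18 N down at 4.58 m → arm 2.54 m, τ = 37.18 × 2.54 = 94.44 N·m clockwise.
Sack of grain: 27.6 × 9.81 = 270.8 N down at 2.72 m → arm 0.68 m, τ = 270.8 × 0.68 = 184.1 N·m clockwise.
Net moment of known loads = 232.1 N·m clockwise.
An unknown mass m at 1.21 m has arm 0.83 m; its moment is m·g·0.83 counterclockwise.
Setting net torque to zero: m × 9.81 × 0.83 = 232.1 → m = 232.1 / (9.81 × 0.83) = 28.5 kg.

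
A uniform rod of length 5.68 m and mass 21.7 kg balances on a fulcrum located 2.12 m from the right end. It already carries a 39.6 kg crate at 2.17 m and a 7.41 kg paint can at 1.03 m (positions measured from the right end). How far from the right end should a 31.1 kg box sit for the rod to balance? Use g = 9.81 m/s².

Choose the fulcrum (at 2.12 m from the right end) as the axis so the support reaction has zero arm there.
Beam weight: 21.7 × 9.81 = 212.9 N down at 2.84 m → arm 0.72 m, τ = 212.9 × 0.72 = 153.3 N·m counterclockwise.
Crate: 39.6 × 9.81 = 388.5 N down at 2.17 m → arm 0.05 m, τ = 388.5 × 0.05 = 19.43 N·m counterclockwise.
Paint can: 7.41 × 9.81 = 72.69 N down at 1.03 m → arm 1.09 m, τ = 72.69 × 1.09 = 79.23 N·m clockwise.
Net moment of existing loads = 93.5 N·m counterclockwise.
The box weighs 31.1 × 9.81 = 305.1 N and must supply an equal clockwise moment, so its lever arm about the fulcrum is 93.5 / 305.1 = 0.306 m.
That puts it at 2.12 − 0.306 = 1.81 m from the right end.

x ≈ 1.81 m from the right end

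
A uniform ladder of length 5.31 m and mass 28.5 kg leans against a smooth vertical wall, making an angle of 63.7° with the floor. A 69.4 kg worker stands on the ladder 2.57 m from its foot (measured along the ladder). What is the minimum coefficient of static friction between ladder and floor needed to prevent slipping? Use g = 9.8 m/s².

Choose the foot of the ladder as the axis so the floor normal and friction both act there and drop out.
Ladder weight 28.5×9.8 = 279.3 N acts at 2.655 m along the ladder; its horizontal arm is 2.655·cos63.7° = 1.176 m → τ = 328.5 N·m clockwise.
Worker: 69.4×9.8 = 680.1 N at 2.57 m → arm 1.139 m → τ = 774.6 N·m clockwise.
Wall normal N acts horizontally at the top; its moment arm is the height L sinθ = 5.31·sin63.7° = 4.76 m, counterclockwise.
Στ = 0 ⇒ N × 4.76 = 1103 ⇒ N = 231.7 N.
ΣFx = 0 ⇒ f = N_wall = 231.7 N. ΣFy = 0 ⇒ N_floor = 959.4 N.
μ_min = f / N_floor = 231.7 / 959.4 = 0.242.

μ_min ≈ 0.242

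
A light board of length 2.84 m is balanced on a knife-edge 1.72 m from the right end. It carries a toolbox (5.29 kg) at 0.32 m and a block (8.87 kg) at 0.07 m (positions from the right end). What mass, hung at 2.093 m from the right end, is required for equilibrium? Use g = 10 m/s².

About the knife-edge (at 1.72 m from the right end):
Toolbox: 5.29 × 10 = 52.9 N down at 0.32 m → arm 1.4 m, τ = 52.9 × 1.4 = 74.06 N·m clockwise.
Block: 8.87 × 10 = 88.7 N down at 0.07 m → arm 1.65 m, τ = 88.7 × 1.65 = 146.4 N·m clockwise.
Net moment of known loads = 220.5 N·m clockwise.
An unknown mass m at 2.093 m has arm 0.373 m; its moment is m·g·0.373 counterclockwise.
Setting net torque to zero: m × 10 × 0.373 = 220.5 → m = 220.5 / (10 × 0.373) = 59.1 kg.

m ≈ 59.1 kg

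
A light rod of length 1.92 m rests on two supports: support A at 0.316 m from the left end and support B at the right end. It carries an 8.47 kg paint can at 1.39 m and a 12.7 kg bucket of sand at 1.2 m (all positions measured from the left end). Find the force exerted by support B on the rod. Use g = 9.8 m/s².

R_B ≈ 124 N

About support A:
Paint can: 8.47 × 9.8 = 83.01 N down at 1.39 m → arm 1.074 m, τ = 83.01 × 1.074 = 89.15 N·m clockwise.
Bucket of sand: 12.7 × 9.8 = 124.5 N down at 1.2 m → arm 0.884 m, τ = 124.5 × 0.884 = 110.1 N·m clockwise.
Net load moment about support A = 199.2 N·m clockwise.
Reaction R at support B is upward at 1.92 m, arm 1.604 m → moment R × 1.604 counterclockwise.
For rotational equilibrium, R × 1.604 = 199.2, so R = 124 N.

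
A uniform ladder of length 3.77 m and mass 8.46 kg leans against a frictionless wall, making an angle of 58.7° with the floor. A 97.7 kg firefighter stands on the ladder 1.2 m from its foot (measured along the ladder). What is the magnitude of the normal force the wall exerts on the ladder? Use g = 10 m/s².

Taking torques about the foot of the ladder:
Ladder weight 8.46×10 = 84.6 N acts at 1.885 m along the ladder; its horizontal arm is 1.885·cos58.7° = 0.9793 m → τ = 82.85 N·m clockwise.
Firefighter: 97.7×10 = 977 N at 1.2 m → arm 0.6234 m → τ = 609.1 N·m clockwise.
Wall normal N acts horizontally at the top; its moment arm is the height L sinθ = 3.77·sin58.7° = 3.221 m, counterclockwise.
For rotational equilibrium, N × 3.221 = 692, so N = 215 N.

N_wall ≈ 215 N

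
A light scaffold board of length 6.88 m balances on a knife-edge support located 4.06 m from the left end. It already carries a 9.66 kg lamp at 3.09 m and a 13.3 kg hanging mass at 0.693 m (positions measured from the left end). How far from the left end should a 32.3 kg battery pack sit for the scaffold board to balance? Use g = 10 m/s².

x ≈ 5.74 m from the left end

About the knife-edge support (at 4.06 m from the left end):
Lamp: 9.66 × 10 = 96.6 N down at 3.09 m → arm 0.97 m, τ = 96.6 × 0.97 = 93.7 N·m counterclockwise.
Hanging mass: 13.3 × 10 = 133 N down at 0.693 m → arm 3.367 m, τ = 133 × 3.367 = 447.8 N·m counterclockwise.
Net moment of existing loads = 541.5 N·m counterclockwise.
The battery pack weighs 32.3 × 10 = 323 N and must supply an equal clockwise moment, so its lever arm about the knife-edge support is 541.5 / 323 = 1.68 m.
That puts it at 4.06 + 1.68 = 5.74 m from the left end.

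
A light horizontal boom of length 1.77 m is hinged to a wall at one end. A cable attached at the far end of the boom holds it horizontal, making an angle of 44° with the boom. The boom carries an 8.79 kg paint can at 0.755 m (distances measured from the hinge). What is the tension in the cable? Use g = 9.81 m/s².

Choose the hinge as the axis so the unknown hinge reaction has zero arm there.
Paint can: 8.79 × 9.81 = 86.23 N down at 0.755 m → arm 0.755 m, τ = 86.23 × 0.755 = 65.1 N·m clockwise.
Total clockwise load moment = 65.1 N·m.
The cable tension T acts at 1.77 m; only its component perpendicular to the boom, T sinθ, produces torque. sin 44° = 0.6947.
Setting net torque to zero: T × 1.77 × 0.6947 = 65.1 → T = 65.1 / 1.23 = 52.9 N.

T ≈ 52.9 N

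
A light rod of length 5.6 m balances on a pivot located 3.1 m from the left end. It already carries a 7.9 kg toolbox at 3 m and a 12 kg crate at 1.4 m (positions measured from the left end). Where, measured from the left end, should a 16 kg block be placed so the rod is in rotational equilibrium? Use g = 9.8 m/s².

x ≈ 4.42 m from the left end

Taking torques about the pivot (at 3.1 m from the left end):
Toolbox: 7.9 × 9.8 = 77.42 N down at 3 m → arm 0.1 m, τ = 77.42 × 0.1 = 7.742 N·m counterclockwise.
Crate: 12 × 9.8 = 117.6 N down at 1.4 m → arm 1.7 m, τ = 117.6 × 1.7 = 199.9 N·m counterclockwise.
Net moment of existing loads = 207.6 N·m counterclockwise.
The block weighs 16 × 9.8 = 156.8 N and must supply an equal clockwise moment, so its lever arm about the pivot is 207.6 / 156.8 = 1.32 m.
That puts it at 3.1 + 1.32 = 4.42 m from the left end.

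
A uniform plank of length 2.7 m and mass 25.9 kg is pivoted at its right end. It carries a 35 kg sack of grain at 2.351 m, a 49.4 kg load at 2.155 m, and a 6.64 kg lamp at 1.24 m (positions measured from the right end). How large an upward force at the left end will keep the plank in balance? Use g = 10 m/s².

F ≈ 859 N

Sum moments about the right end (the unknown pivot reaction has zero arm there).
Beam weight: 25.9 × 10 = 259 N down at 1.35 m → arm 1.35 m, τ = 259 × 1.35 = 349.7 N·m counterclockwise.
Sack of grain: 35 × 10 = 350 N down at 2.351 m → arm 2.351 m, τ = 350 × 2.351 = 822.9 N·m counterclockwise.
Load: 49.4 × 10 = 494 N down at 2.155 m → arm 2.155 m, τ = 494 × 2.155 = 1065 N·m counterclockwise.
Lamp: 6.64 × 10 = 66.4 N down at 1.24 m → arm 1.24 m, τ = 66.4 × 1.24 = 82.34 N·m counterclockwise.
Net moment of the loads = 2320 N·m counterclockwise.
The upward force F acts at the left end, arm 2.7 m, giving F × 2.7 clockwise.
For rotational equilibrium, F × 2.7 = 2320, so F = 2320 / 2.7 = 859 N.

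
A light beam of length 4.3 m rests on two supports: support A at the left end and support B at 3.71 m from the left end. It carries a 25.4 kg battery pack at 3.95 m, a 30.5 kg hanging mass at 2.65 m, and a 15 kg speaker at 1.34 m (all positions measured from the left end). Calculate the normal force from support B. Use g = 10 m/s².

About support A:
Battery pack: 25.4 × 10 = 254 N down at 3.95 m → arm 3.95 m, τ = 254 × 3.95 = 1003 N·m clockwise.
Hanging mass: 30.5 × 10 = 305 N down at 2.65 m → arm 2.65 m, τ = 305 × 2.65 = 808.2 N·m clockwise.
Speaker: 15 × 10 = 150 N down at 1.34 m → arm 1.34 m, τ = 150 × 1.34 = 201 N·m clockwise.
Net load moment about support A = 2012 N·m clockwise.
Reaction R at support B is upward at 3.71 m, arm 3.71 m → moment R × 3.71 counterclockwise.
Setting net torque to zero: R × 3.71 = 2012 → R = 542 N.

R_B ≈ 542 N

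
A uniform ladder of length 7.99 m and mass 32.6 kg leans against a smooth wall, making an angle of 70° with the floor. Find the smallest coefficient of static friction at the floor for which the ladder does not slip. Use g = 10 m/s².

Choose the foot of the ladder as the axis so the floor normal and friction both act there and drop out.
Ladder weight 32.6×10 = 326 N acts at 3.995 m along the ladder; its horizontal arm is 3.995·cos70° = 1.366 m → τ = 445.3 N·m clockwise.
Wall normal N acts horizontally at the top; its moment arm is the height L sinθ = 7.99·sin70° = 7.508 m, counterclockwise.
Setting net torque to zero: N × 7.508 = 445.3 → N = 59.31 N.
ΣFx = 0 ⇒ f = N_wall = 59.31 N. ΣFy = 0 ⇒ N_floor = 326 N.
μ_min = f / N_floor = 59.31 / 326 = 0.182.

μ_min ≈ 0.182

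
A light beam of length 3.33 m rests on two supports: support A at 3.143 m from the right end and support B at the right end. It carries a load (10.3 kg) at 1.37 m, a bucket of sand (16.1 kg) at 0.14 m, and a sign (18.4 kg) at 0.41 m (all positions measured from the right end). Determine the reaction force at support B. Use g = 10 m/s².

R_B ≈ 372 N

Take moments about support A.
Load: 10.3 × 10 = 103 N down at 1.37 m → arm 1.773 m, τ = 103 × 1.773 = 182.6 N·m clockwise.
Bucket of sand: 16.1 × 10 = 161 N down at 0.14 m → arm 3.003 m, τ = 161 × 3.003 = 483.5 N·m clockwise.
Sign: 18.4 × 10 = 184 N down at 0.41 m → arm 2.733 m, τ = 184 × 2.733 = 502.9 N·m clockwise.
Net load moment about support A = 1169 N·m clockwise.
Reaction R at support B is upward at 0 m, arm 3.143 m → moment R × 3.143 counterclockwise.
Στ = 0 ⇒ R × 3.143 = 1169 ⇒ R = 372 N.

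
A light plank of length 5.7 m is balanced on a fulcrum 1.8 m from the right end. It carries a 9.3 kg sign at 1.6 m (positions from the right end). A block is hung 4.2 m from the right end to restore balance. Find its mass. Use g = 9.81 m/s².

About the fulcrum (at 1.8 m from the right end):
Sign: 9.3 × 9.81 = 91.23 N down at 1.6 m → arm 0.2 m, τ = 91.23 × 0.2 = 18.25 N·m clockwise.
Net moment of known loads = 18.25 N·m clockwise.
An unknown mass m at 4.2 m has arm 2.4 m; its moment is m·g·2.4 counterclockwise.
Setting net torque to zero: m × 9.81 × 2.4 = 18.25 → m = 18.25 / (9.81 × 2.4) = 0.775 kg.

m ≈ 0.775 kg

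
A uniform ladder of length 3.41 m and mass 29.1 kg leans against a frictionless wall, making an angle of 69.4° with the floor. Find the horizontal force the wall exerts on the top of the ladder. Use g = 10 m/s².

N_wall ≈ 54.7 N

Take moments about the foot of the ladder.
Ladder weight 29.1×10 = 291 N acts at 1.705 m along the ladder; its horizontal arm is 1.705·cos69.4° = 0.5999 m → τ = 174.6 N·m clockwise.
Wall normal N acts horizontally at the top; its moment arm is the height L sinθ = 3.41·sin69.4° = 3.192 m, counterclockwise.
For rotational equilibrium, N × 3.192 = 174.6, so N = 54.7 N.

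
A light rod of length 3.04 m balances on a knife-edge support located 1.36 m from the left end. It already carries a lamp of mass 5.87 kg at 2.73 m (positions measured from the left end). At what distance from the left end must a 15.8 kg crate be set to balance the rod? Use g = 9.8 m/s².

About the knife-edge support (at 1.36 m from the left end):
Lamp: 5.87 × 9.8 = 57.53 N down at 2.73 m → arm 1.37 m, τ = 57.53 × 1.37 = 78.82 N·m clockwise.
Net moment of existing loads = 78.82 N·m clockwise.
The crate weighs 15.8 × 9.8 = 154.8 N and must supply an equal counterclockwise moment, so its lever arm about the knife-edge support is 78.82 / 154.8 = 0.509 m.
That puts it at 1.36 − 0.509 = 0.851 m from the left end.

x ≈ 0.851 m from the left end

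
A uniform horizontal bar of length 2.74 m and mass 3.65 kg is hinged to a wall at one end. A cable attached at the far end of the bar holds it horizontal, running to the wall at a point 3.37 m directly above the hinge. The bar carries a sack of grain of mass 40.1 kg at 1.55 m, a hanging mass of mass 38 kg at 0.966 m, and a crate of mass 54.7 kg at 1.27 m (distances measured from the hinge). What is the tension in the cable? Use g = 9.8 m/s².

T ≈ 799 N

Choose the hinge as the axis so the unknown hinge reaction has zero arm there.
Beam weight: 3.65 × 9.8 = 35.77 N down at 1.37 m → arm 1.37 m, τ = 35.77 × 1.37 = 49 N·m clockwise.
Sack of grain: 40.1 × 9.8 = 393 N down at 1.55 m → arm 1.55 m, τ = 393 × 1.55 = 609.1 N·m clockwise.
Hanging mass: 38 × 9.8 = 372.4 N down at 0.966 m → arm 0.966 m, τ = 372.4 × 0.966 = 359.7 N·m clockwise.
Crate: 54.7 × 9.8 = 536.1 N down at 1.27 m → arm 1.27 m, τ = 536.1 × 1.27 = 680.8 N·m clockwise.
Total clockwise load moment = 1699 N·m.
The cable tension T acts at 2.74 m; only its component perpendicular to the bar, T sinθ, produces torque. sinθ = h/√(h²+d²) = 3.37/√(3.37²+2.74²) = 0.7759.
Στ = 0 ⇒ T × 2.74 × 0.7759 = 1699 ⇒ T = 1699 / 2.126 = 799 N.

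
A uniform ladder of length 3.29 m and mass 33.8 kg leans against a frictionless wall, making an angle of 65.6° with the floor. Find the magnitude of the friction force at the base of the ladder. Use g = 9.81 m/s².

f ≈ 75.2 N

Take moments about the foot of the ladder.
Ladder weight 33.8×9.81 = 331.6 N acts at 1.645 m along the ladder; its horizontal arm is 1.645·cos65.6° = 0.6796 m → τ = 225.4 N·m clockwise.
Wall normal N acts horizontally at the top; its moment arm is the height L sinθ = 3.29·sin65.6° = 2.996 m, counterclockwise.
Setting net torque to zero: N × 2.996 = 225.4 → N = 75.2 N.
ΣFx = 0: friction at the foot balances the wall's push, so f = N_wall = 75.2 N.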